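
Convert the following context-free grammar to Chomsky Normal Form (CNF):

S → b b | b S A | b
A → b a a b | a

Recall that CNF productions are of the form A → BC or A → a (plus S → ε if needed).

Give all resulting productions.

TB → b; S → b; TA → a; A → a; S → TB TB; S → TB X0; X0 → S A; A → TB X1; X1 → TA X2; X2 → TA TB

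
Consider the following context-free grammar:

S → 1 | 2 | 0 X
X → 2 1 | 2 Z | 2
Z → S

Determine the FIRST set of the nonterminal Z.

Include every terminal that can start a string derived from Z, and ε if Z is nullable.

We compute FIRST(Z) using the standard algorithm.
FIRST(S) = {0, 1, 2}
FIRST(X) = {2}
FIRST(Z) = {0, 1, 2}
Therefore, FIRST(Z) = {0, 1, 2}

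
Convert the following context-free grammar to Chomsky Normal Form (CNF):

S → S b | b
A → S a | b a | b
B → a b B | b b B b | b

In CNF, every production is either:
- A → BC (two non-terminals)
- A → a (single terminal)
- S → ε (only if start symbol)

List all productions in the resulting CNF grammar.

TB → b; S → b; TA → a; A → b; B → b; S → S TB; A → S TA; A → TB TA; B → TA X0; X0 → TB B; B → TB X1; X1 → TB X2; X2 → B TB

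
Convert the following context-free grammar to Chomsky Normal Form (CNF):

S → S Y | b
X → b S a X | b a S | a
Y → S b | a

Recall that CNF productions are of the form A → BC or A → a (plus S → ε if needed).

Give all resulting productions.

S → b; TB → b; TA → a; X → a; Y → a; S → S Y; X → TB X0; X0 → S X1; X1 → TA X; X → TB X2; X2 → TA S; Y → S TB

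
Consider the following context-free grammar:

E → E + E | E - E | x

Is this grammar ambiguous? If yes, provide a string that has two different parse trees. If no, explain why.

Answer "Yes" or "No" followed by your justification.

Yes - the string 'x - x - x - x - x' has two distinct leftmost derivations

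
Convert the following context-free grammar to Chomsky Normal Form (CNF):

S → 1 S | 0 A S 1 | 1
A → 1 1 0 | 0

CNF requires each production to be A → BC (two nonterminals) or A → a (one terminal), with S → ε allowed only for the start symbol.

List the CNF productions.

T1 → 1; T0 → 0; S → 1; A → 0; S → T1 S; S → T0 X0; X0 → A X1; X1 → S T1; A → T1 X2; X2 → T1 T0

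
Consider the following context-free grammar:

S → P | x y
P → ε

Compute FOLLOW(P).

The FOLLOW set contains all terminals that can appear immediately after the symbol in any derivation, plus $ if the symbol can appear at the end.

We compute FOLLOW(P) using the standard algorithm.
FOLLOW(S) starts with {$}.
FIRST(P) = {ε}
FIRST(S) = {x, ε}
FOLLOW(P) = {$}
FOLLOW(S) = {$}
Therefore, FOLLOW(P) = {$}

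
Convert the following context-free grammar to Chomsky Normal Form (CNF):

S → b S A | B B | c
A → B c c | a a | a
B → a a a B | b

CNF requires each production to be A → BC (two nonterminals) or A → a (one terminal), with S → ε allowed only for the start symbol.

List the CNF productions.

TB → b; S → c; TC → c; TA → a; A → a; B → b; S → TB X0; X0 → S A; S → B B; A → B X1; X1 → TC TC; A → TA TA; B → TA X2; X2 → TA X3; X3 → TA B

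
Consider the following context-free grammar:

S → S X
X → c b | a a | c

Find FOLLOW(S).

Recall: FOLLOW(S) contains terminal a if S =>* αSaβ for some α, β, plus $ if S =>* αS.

We compute FOLLOW(S) using the standard algorithm.
FOLLOW(S) starts with {$}.
FIRST(S) = {}
FIRST(X) = {a, c}
FOLLOW(S) = {$, a, c}
FOLLOW(X) = {$, a, c}
Therefore, FOLLOW(S) = {$, a, c}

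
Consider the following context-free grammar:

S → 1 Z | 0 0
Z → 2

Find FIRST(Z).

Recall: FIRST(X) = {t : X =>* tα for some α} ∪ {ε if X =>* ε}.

We compute FIRST(Z) using the standard algorithm.
FIRST(S) = {0, 1}
FIRST(Z) = {2}
Therefore, FIRST(Z) = {2}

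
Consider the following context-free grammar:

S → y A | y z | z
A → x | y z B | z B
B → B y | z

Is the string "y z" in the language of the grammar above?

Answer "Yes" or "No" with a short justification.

Yes - a valid derivation exists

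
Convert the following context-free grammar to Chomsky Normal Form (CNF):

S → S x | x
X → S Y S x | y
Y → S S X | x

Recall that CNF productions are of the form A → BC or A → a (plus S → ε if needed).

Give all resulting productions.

TX → x; S → x; X → y; Y → x; S → S TX; X → S X0; X0 → Y X1; X1 → S TX; Y → S X2; X2 → S X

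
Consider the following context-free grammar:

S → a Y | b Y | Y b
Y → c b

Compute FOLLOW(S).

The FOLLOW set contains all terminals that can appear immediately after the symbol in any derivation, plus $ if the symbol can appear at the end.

We compute FOLLOW(S) using the standard algorithm.
FOLLOW(S) starts with {$}.
FIRST(S) = {a, b, c}
FIRST(Y) = {c}
FOLLOW(S) = {$}
FOLLOW(Y) = {$, b}
Therefore, FOLLOW(S) = {$}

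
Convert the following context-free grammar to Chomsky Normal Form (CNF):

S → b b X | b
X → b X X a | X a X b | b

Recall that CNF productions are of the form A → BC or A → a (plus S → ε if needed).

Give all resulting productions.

TB → b; S → b; TA → a; X → b; S → TB X0; X0 → TB X; X → TB X1; X1 → X X2; X2 → X TA; X → X X3; X3 → TA X4; X4 → X TB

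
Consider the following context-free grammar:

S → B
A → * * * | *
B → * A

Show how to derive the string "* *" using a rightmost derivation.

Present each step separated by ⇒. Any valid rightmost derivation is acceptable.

S ⇒ B ⇒ * A ⇒ * *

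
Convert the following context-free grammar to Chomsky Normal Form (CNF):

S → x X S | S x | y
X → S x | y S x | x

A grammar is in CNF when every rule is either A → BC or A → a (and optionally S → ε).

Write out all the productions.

TX → x; S → y; TY → y; X → x; S → TX X0; X0 → X S; S → S TX; X → S TX; X → TY X1; X1 → S TX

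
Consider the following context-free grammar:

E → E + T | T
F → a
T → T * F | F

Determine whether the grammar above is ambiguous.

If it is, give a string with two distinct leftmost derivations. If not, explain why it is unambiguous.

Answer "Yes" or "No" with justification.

No - the grammar is unambiguous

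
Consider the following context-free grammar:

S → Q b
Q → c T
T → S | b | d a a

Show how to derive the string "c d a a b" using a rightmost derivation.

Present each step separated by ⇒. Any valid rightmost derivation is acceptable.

S ⇒ Q b ⇒ c T b ⇒ c d a a b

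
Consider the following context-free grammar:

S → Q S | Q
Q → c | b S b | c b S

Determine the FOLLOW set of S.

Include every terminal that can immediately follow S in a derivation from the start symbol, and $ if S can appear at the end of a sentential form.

We compute FOLLOW(S) using the standard algorithm.
FOLLOW(S) starts with {$}.
FIRST(Q) = {b, c}
FIRST(S) = {b, c}
FOLLOW(Q) = {$, b, c}
FOLLOW(S) = {$, b, c}
Therefore, FOLLOW(S) = {$, b, c}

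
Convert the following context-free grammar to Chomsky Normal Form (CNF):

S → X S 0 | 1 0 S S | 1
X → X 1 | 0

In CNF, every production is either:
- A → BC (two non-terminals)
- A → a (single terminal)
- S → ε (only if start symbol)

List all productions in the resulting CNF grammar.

T0 → 0; T1 → 1; S → 1; X → 0; S → X X0; X0 → S T0; S → T1 X1; X1 → T0 X2; X2 → S S; X → X T1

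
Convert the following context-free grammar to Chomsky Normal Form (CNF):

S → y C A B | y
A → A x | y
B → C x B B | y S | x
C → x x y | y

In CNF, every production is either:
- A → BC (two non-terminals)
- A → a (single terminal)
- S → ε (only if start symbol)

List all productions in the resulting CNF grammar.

TY → y; S → y; TX → x; A → y; B → x; C → y; S → TY X0; X0 → C X1; X1 → A B; A → A TX; B → C X2; X2 → TX X3; X3 → B B; B → TY S; C → TX X4; X4 → TX TY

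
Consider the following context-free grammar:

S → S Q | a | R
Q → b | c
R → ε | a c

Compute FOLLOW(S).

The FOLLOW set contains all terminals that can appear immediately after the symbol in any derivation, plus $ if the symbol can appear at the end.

We compute FOLLOW(S) using the standard algorithm.
FOLLOW(S) starts with {$}.
FIRST(Q) = {b, c}
FIRST(R) = {a, ε}
FIRST(S) = {a, b, c, ε}
FOLLOW(Q) = {$, b, c}
FOLLOW(R) = {$, b, c}
FOLLOW(S) = {$, b, c}
Therefore, FOLLOW(S) = {$, b, c}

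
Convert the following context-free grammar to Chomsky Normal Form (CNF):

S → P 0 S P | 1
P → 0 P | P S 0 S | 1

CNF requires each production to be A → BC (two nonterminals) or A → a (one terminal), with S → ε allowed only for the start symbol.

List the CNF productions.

T0 → 0; S → 1; P → 1; S → P X0; X0 → T0 X1; X1 → S P; P → T0 P; P → P X2; X2 → S X3; X3 → T0 S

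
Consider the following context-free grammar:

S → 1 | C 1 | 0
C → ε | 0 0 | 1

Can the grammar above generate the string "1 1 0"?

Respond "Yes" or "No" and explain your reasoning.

No - no valid derivation exists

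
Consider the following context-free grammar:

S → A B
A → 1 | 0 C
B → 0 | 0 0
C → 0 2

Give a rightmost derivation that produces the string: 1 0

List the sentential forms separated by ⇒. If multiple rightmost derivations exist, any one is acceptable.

S ⇒ A B ⇒ A 0 ⇒ 1 0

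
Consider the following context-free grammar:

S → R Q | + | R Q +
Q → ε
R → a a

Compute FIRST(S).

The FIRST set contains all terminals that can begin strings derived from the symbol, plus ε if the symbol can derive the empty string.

We compute FIRST(S) using the standard algorithm.
FIRST(Q) = {ε}
FIRST(R) = {a}
FIRST(S) = {+, a}
Therefore, FIRST(S) = {+, a}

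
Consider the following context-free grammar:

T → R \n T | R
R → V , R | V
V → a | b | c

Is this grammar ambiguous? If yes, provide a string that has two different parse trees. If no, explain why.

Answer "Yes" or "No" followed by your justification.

No - the grammar is unambiguous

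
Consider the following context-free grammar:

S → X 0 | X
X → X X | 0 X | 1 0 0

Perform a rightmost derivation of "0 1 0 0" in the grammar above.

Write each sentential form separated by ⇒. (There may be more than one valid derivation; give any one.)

S ⇒ X ⇒ 0 X ⇒ 0 1 0 0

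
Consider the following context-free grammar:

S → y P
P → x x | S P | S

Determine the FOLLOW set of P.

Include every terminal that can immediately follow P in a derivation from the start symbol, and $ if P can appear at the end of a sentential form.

We compute FOLLOW(P) using the standard algorithm.
FOLLOW(S) starts with {$}.
FIRST(P) = {x, y}
FIRST(S) = {y}
FOLLOW(P) = {$, x, y}
FOLLOW(S) = {$, x, y}
Therefore, FOLLOW(P) = {$, x, y}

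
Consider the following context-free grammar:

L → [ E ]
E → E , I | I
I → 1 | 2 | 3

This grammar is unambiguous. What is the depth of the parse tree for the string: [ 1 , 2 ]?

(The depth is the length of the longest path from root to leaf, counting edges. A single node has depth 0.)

4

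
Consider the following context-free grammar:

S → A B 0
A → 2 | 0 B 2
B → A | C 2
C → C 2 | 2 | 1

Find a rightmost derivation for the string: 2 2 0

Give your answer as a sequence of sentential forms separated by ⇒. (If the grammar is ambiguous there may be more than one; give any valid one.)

S ⇒ A B 0 ⇒ A A 0 ⇒ A 2 0 ⇒ 2 2 0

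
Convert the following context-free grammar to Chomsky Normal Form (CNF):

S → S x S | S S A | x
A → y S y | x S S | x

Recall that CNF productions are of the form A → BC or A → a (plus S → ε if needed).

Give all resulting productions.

TX → x; S → x; TY → y; A → x; S → S X0; X0 → TX S; S → S X1; X1 → S A; A → TY X2; X2 → S TY; A → TX X3; X3 → S S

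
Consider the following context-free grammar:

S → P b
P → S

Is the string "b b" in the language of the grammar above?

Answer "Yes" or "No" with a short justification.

No - no valid derivation exists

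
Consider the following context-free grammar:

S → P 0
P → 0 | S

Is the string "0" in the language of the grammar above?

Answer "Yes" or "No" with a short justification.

No - no valid derivation exists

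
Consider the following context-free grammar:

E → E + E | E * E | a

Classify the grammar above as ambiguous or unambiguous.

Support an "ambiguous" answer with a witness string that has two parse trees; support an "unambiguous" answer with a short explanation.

Ambiguous - the string 'a * a * a + a * a * a' has two distinct parse trees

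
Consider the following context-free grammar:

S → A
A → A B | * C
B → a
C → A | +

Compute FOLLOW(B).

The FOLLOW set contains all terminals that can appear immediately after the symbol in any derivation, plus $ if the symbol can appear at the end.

We compute FOLLOW(B) using the standard algorithm.
FOLLOW(S) starts with {$}.
FIRST(A) = {*}
FIRST(B) = {a}
FIRST(C) = {*, +}
FIRST(S) = {*}
FOLLOW(A) = {$, a}
FOLLOW(B) = {$, a}
FOLLOW(C) = {$, a}
FOLLOW(S) = {$}
Therefore, FOLLOW(B) = {$, a}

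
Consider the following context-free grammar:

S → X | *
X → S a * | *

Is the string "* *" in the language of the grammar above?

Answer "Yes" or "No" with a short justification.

No - no valid derivation exists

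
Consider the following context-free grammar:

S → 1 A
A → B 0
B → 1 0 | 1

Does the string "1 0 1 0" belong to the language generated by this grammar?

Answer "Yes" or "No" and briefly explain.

No - no valid derivation exists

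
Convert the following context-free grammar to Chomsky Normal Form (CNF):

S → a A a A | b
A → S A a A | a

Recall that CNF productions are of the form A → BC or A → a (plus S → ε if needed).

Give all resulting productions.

TA → a; S → b; A → a; S → TA X0; X0 → A X1; X1 → TA A; A → S X2; X2 → A X3; X3 → TA A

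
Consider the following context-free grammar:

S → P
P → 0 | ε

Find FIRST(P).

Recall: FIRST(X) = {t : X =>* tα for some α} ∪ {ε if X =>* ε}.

We compute FIRST(P) using the standard algorithm.
FIRST(P) = {0, ε}
FIRST(S) = {0, ε}
Therefore, FIRST(P) = {0, ε}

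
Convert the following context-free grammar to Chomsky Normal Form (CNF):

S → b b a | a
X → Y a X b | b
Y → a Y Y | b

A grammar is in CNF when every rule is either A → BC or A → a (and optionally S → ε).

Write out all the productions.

TB → b; TA → a; S → a; X → b; Y → b; S → TB X0; X0 → TB TA; X → Y X1; X1 → TA X2; X2 → X TB; Y → TA X3; X3 → Y Y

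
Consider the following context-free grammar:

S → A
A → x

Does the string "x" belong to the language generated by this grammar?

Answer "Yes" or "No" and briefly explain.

Yes - a valid derivation exists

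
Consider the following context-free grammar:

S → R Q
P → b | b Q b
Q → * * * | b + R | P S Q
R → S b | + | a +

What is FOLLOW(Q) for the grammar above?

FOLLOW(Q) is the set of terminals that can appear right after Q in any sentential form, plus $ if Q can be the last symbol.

We compute FOLLOW(Q) using the standard algorithm.
FOLLOW(S) starts with {$}.
FIRST(P) = {b}
FIRST(Q) = {*, b}
FIRST(R) = {+, a}
FIRST(S) = {+, a}
FOLLOW(P) = {+, a}
FOLLOW(Q) = {$, *, b}
FOLLOW(R) = {$, *, b}
FOLLOW(S) = {$, *, b}
Therefore, FOLLOW(Q) = {$, *, b}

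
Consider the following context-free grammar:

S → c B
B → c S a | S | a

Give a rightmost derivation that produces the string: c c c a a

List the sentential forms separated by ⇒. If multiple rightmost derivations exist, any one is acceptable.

S ⇒ c B ⇒ c c S a ⇒ c c c B a ⇒ c c c a a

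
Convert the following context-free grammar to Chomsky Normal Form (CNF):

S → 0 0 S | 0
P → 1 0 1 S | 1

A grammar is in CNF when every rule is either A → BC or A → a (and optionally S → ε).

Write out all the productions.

T0 → 0; S → 0; T1 → 1; P → 1; S → T0 X0; X0 → T0 S; P → T1 X1; X1 → T0 X2; X2 → T1 S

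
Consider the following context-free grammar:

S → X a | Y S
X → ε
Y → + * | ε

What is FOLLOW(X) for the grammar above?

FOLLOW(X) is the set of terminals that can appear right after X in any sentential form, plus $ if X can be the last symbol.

We compute FOLLOW(X) using the standard algorithm.
FOLLOW(S) starts with {$}.
FIRST(S) = {+, a}
FIRST(X) = {ε}
FIRST(Y) = {+, ε}
FOLLOW(S) = {$}
FOLLOW(X) = {a}
FOLLOW(Y) = {+, a}
Therefore, FOLLOW(X) = {a}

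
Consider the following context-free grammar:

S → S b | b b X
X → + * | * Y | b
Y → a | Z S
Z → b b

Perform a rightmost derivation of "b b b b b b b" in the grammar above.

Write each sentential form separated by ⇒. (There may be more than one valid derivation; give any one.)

S ⇒ S b ⇒ S b b ⇒ S b b b ⇒ S b b b b ⇒ b b X b b b b ⇒ b b b b b b b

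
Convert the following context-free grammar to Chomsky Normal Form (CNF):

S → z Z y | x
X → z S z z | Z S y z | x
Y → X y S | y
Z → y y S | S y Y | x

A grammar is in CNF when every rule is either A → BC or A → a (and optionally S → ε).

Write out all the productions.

TZ → z; TY → y; S → x; X → x; Y → y; Z → x; S → TZ X0; X0 → Z TY; X → TZ X1; X1 → S X2; X2 → TZ TZ; X → Z X3; X3 → S X4; X4 → TY TZ; Y → X X5; X5 → TY S; Z → TY X6; X6 → TY S; Z → S X7; X7 → TY Y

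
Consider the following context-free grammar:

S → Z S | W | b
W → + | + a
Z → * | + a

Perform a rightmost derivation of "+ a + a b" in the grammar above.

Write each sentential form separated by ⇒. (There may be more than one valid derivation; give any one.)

S ⇒ Z S ⇒ Z Z S ⇒ Z Z b ⇒ Z + a b ⇒ + a + a b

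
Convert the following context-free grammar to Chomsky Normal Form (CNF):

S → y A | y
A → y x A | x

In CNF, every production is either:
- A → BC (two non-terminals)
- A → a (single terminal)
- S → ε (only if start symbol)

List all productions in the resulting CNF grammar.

TY → y; S → y; TX → x; A → x; S → TY A; A → TY X0; X0 → TX A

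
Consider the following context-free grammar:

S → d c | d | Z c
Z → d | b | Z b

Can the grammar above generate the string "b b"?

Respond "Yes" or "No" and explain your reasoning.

No - no valid derivation exists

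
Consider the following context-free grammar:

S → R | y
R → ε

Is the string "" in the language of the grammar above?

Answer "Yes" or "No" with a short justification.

Yes - a valid derivation exists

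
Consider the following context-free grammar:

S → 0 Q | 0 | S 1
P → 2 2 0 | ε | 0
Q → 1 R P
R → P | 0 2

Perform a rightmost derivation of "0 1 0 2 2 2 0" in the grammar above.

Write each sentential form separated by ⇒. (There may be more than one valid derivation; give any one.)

S ⇒ 0 Q ⇒ 0 1 R P ⇒ 0 1 R 2 2 0 ⇒ 0 1 0 2 2 2 0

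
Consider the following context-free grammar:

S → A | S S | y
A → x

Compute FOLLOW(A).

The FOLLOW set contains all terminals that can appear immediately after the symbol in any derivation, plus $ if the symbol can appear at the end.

We compute FOLLOW(A) using the standard algorithm.
FOLLOW(S) starts with {$}.
FIRST(A) = {x}
FIRST(S) = {x, y}
FOLLOW(A) = {$, x, y}
FOLLOW(S) = {$, x, y}
Therefore, FOLLOW(A) = {$, x, y}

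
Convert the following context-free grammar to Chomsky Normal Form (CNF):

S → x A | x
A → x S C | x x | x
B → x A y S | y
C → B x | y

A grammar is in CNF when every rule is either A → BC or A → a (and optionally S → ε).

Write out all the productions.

TX → x; S → x; A → x; TY → y; B → y; C → y; S → TX A; A → TX X0; X0 → S C; A → TX TX; B → TX X1; X1 → A X2; X2 → TY S; C → B TX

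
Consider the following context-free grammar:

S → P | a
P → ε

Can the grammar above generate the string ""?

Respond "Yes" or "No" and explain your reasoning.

Yes - a valid derivation exists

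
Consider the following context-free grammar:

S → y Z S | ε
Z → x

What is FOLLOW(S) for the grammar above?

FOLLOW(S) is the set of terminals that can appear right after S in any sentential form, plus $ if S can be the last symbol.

We compute FOLLOW(S) using the standard algorithm.
FOLLOW(S) starts with {$}.
FIRST(S) = {y, ε}
FIRST(Z) = {x}
FOLLOW(S) = {$}
FOLLOW(Z) = {$, y}
Therefore, FOLLOW(S) = {$}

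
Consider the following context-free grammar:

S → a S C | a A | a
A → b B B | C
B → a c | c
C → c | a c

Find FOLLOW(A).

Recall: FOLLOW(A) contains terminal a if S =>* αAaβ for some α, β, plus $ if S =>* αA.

We compute FOLLOW(A) using the standard algorithm.
FOLLOW(S) starts with {$}.
FIRST(A) = {a, b, c}
FIRST(B) = {a, c}
FIRST(C) = {a, c}
FIRST(S) = {a}
FOLLOW(A) = {$, a, c}
FOLLOW(B) = {$, a, c}
FOLLOW(C) = {$, a, c}
FOLLOW(S) = {$, a, c}
Therefore, FOLLOW(A) = {$, a, c}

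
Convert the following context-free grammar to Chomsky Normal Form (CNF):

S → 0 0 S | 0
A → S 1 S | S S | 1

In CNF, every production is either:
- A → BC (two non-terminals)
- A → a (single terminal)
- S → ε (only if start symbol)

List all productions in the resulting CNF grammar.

T0 → 0; S → 0; T1 → 1; A → 1; S → T0 X0; X0 → T0 S; A → S X1; X1 → T1 S; A → S S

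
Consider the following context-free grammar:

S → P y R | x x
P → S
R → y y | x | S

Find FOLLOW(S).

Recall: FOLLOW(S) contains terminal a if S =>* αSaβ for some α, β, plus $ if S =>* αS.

We compute FOLLOW(S) using the standard algorithm.
FOLLOW(S) starts with {$}.
FIRST(P) = {x}
FIRST(R) = {x, y}
FIRST(S) = {x}
FOLLOW(P) = {y}
FOLLOW(R) = {$, y}
FOLLOW(S) = {$, y}
Therefore, FOLLOW(S) = {$, y}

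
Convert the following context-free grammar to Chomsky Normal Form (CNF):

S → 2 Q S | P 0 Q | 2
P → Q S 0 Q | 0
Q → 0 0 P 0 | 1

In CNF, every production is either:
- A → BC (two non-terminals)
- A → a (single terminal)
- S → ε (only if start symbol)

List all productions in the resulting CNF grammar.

T2 → 2; T0 → 0; S → 2; P → 0; Q → 1; S → T2 X0; X0 → Q S; S → P X1; X1 → T0 Q; P → Q X2; X2 → S X3; X3 → T0 Q; Q → T0 X4; X4 → T0 X5; X5 → P T0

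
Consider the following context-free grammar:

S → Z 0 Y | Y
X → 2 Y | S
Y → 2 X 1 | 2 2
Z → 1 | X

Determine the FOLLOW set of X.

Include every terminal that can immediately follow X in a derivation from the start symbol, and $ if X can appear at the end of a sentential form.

We compute FOLLOW(X) using the standard algorithm.
FOLLOW(S) starts with {$}.
FIRST(S) = {1, 2}
FIRST(X) = {1, 2}
FIRST(Y) = {2}
FIRST(Z) = {1, 2}
FOLLOW(S) = {$, 0, 1}
FOLLOW(X) = {0, 1}
FOLLOW(Y) = {$, 0, 1}
FOLLOW(Z) = {0}
Therefore, FOLLOW(X) = {0, 1}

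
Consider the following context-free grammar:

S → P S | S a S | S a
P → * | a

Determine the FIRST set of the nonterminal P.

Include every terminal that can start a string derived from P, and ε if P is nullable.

We compute FIRST(P) using the standard algorithm.
FIRST(P) = {*, a}
FIRST(S) = {*, a}
Therefore, FIRST(P) = {*, a}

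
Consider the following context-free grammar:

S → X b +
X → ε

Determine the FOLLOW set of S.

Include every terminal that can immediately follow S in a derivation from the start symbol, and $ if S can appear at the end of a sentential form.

We compute FOLLOW(S) using the standard algorithm.
FOLLOW(S) starts with {$}.
FIRST(S) = {b}
FIRST(X) = {ε}
FOLLOW(S) = {$}
FOLLOW(X) = {b}
Therefore, FOLLOW(S) = {$}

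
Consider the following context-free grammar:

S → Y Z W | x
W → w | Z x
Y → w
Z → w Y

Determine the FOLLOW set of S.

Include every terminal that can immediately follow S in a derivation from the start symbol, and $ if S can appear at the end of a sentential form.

We compute FOLLOW(S) using the standard algorithm.
FOLLOW(S) starts with {$}.
FIRST(S) = {w, x}
FIRST(W) = {w}
FIRST(Y) = {w}
FIRST(Z) = {w}
FOLLOW(S) = {$}
FOLLOW(W) = {$}
FOLLOW(Y) = {w, x}
FOLLOW(Z) = {w, x}
Therefore, FOLLOW(S) = {$}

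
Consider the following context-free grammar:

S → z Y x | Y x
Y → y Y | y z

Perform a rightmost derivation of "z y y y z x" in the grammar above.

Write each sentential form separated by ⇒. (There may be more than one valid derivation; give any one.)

S ⇒ z Y x ⇒ z y Y x ⇒ z y y Y x ⇒ z y y y z x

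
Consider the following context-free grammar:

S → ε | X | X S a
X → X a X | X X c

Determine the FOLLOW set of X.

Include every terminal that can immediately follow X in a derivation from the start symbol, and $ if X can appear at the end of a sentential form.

We compute FOLLOW(X) using the standard algorithm.
FOLLOW(S) starts with {$}.
FIRST(S) = {ε}
FIRST(X) = {}
FOLLOW(S) = {$, a}
FOLLOW(X) = {$, a, c}
Therefore, FOLLOW(X) = {$, a, c}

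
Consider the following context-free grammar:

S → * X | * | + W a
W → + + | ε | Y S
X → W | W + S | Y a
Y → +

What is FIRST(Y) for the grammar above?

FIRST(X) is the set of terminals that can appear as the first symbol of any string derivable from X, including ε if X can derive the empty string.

We compute FIRST(Y) using the standard algorithm.
FIRST(S) = {*, +}
FIRST(W) = {+, ε}
FIRST(X) = {+, ε}
FIRST(Y) = {+}
Therefore, FIRST(Y) = {+}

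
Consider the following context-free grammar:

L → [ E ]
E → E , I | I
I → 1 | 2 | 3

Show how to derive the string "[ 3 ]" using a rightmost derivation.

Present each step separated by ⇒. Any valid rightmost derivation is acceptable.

L ⇒ [ E ] ⇒ [ I ] ⇒ [ 3 ]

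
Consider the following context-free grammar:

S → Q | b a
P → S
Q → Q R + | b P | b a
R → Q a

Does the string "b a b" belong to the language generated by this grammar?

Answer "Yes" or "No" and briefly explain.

No - no valid derivation exists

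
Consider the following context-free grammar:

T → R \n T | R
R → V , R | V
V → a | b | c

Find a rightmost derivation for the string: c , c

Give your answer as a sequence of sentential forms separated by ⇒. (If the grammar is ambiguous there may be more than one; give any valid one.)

T ⇒ R ⇒ V , R ⇒ V , V ⇒ V , c ⇒ c , c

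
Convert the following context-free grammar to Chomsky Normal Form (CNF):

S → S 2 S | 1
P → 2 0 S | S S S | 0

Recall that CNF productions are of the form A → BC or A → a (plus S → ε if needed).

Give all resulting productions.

T2 → 2; S → 1; T0 → 0; P → 0; S → S X0; X0 → T2 S; P → T2 X1; X1 → T0 S; P → S X2; X2 → S S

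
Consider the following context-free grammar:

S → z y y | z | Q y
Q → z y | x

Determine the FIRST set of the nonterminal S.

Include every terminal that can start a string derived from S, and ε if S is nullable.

We compute FIRST(S) using the standard algorithm.
FIRST(Q) = {x, z}
FIRST(S) = {x, z}
Therefore, FIRST(S) = {x, z}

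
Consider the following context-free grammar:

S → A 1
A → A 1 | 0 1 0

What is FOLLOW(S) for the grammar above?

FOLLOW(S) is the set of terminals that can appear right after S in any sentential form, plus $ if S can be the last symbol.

We compute FOLLOW(S) using the standard algorithm.
FOLLOW(S) starts with {$}.
FIRST(A) = {0}
FIRST(S) = {0}
FOLLOW(A) = {1}
FOLLOW(S) = {$}
Therefore, FOLLOW(S) = {$}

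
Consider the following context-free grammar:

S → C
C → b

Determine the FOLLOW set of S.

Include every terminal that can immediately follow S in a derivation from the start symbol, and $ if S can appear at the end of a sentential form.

We compute FOLLOW(S) using the standard algorithm.
FOLLOW(S) starts with {$}.
FIRST(C) = {b}
FIRST(S) = {b}
FOLLOW(C) = {$}
FOLLOW(S) = {$}
Therefore, FOLLOW(S) = {$}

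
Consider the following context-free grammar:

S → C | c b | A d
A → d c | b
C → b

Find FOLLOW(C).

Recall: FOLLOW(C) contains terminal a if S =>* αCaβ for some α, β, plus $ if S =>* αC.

We compute FOLLOW(C) using the standard algorithm.
FOLLOW(S) starts with {$}.
FIRST(A) = {b, d}
FIRST(C) = {b}
FIRST(S) = {b, c, d}
FOLLOW(A) = {d}
FOLLOW(C) = {$}
FOLLOW(S) = {$}
Therefore, FOLLOW(C) = {$}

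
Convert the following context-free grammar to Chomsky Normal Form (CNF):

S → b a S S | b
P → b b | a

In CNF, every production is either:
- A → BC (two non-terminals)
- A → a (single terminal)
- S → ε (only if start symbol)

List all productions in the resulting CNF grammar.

TB → b; TA → a; S → b; P → a; S → TB X0; X0 → TA X1; X1 → S S; P → TB TB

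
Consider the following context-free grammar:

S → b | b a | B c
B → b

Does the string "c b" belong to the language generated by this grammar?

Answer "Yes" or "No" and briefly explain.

No - no valid derivation exists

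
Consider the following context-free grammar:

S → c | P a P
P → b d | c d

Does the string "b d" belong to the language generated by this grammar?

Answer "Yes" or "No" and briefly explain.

No - no valid derivation exists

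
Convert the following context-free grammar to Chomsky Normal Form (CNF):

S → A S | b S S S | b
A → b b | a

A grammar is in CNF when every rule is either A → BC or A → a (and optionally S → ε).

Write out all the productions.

TB → b; S → b; A → a; S → A S; S → TB X0; X0 → S X1; X1 → S S; A → TB TB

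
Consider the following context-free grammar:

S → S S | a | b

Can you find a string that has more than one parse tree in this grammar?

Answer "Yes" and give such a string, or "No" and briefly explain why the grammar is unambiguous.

Yes - the string 'a a b a b' has two distinct parse trees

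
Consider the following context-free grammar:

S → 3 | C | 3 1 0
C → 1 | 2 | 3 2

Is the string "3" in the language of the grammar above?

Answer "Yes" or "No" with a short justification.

Yes - a valid derivation exists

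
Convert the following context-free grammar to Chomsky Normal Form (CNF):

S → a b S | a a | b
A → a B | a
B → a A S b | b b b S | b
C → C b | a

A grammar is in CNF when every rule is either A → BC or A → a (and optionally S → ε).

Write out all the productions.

TA → a; TB → b; S → b; A → a; B → b; C → a; S → TA X0; X0 → TB S; S → TA TA; A → TA B; B → TA X1; X1 → A X2; X2 → S TB; B → TB X3; X3 → TB X4; X4 → TB S; C → C TB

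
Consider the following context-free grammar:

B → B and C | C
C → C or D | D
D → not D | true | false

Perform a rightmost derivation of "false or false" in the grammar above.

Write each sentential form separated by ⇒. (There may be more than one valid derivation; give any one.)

B ⇒ C ⇒ C or D ⇒ C or false ⇒ D or false ⇒ false or false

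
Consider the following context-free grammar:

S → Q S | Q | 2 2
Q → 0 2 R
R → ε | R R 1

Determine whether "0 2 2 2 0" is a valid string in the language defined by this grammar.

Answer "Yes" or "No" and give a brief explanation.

No - no valid derivation exists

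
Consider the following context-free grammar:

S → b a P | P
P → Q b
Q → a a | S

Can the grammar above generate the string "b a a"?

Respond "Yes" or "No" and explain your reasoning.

No - no valid derivation exists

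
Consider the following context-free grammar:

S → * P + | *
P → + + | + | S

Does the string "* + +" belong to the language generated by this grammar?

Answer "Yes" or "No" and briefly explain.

Yes - a valid derivation exists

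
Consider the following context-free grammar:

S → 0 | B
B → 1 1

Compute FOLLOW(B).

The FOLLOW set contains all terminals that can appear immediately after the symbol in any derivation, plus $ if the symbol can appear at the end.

We compute FOLLOW(B) using the standard algorithm.
FOLLOW(S) starts with {$}.
FIRST(B) = {1}
FIRST(S) = {0, 1}
FOLLOW(B) = {$}
FOLLOW(S) = {$}
Therefore, FOLLOW(B) = {$}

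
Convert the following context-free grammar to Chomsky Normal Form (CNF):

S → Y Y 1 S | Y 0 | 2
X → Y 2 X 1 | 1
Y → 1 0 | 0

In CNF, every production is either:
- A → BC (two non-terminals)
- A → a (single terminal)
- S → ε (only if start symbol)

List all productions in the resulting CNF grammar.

T1 → 1; T0 → 0; S → 2; T2 → 2; X → 1; Y → 0; S → Y X0; X0 → Y X1; X1 → T1 S; S → Y T0; X → Y X2; X2 → T2 X3; X3 → X T1; Y → T1 T0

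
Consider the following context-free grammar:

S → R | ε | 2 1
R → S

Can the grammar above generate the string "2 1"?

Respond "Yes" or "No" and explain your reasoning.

Yes - a valid derivation exists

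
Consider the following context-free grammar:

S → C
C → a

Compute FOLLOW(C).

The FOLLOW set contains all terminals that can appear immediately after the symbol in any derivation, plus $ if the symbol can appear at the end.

We compute FOLLOW(C) using the standard algorithm.
FOLLOW(S) starts with {$}.
FIRST(C) = {a}
FIRST(S) = {a}
FOLLOW(C) = {$}
FOLLOW(S) = {$}
Therefore, FOLLOW(C) = {$}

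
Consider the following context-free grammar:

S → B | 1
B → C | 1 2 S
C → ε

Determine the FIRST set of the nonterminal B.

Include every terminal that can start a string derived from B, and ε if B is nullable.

We compute FIRST(B) using the standard algorithm.
FIRST(B) = {1, ε}
FIRST(C) = {ε}
FIRST(S) = {1, ε}
Therefore, FIRST(B) = {1, ε}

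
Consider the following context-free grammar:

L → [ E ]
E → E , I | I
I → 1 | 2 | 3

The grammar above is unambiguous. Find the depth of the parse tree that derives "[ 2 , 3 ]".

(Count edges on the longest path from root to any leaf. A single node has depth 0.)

4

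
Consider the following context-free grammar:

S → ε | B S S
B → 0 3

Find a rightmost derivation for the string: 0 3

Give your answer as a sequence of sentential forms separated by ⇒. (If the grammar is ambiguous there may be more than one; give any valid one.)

S ⇒ B S S ⇒ B S ⇒ B ⇒ 0 3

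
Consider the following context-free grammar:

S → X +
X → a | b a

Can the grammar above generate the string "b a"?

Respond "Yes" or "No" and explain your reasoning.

No - no valid derivation exists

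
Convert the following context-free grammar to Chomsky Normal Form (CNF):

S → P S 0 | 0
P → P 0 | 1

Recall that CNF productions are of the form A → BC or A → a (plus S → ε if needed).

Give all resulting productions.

T0 → 0; S → 0; P → 1; S → P X0; X0 → S T0; P → P T0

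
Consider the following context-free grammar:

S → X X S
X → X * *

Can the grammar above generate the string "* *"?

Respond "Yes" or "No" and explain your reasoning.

No - no valid derivation exists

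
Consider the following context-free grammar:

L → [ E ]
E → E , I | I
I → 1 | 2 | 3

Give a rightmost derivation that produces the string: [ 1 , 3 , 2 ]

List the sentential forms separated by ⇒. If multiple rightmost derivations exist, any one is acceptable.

L ⇒ [ E ] ⇒ [ E , I ] ⇒ [ E , 2 ] ⇒ [ E , I , 2 ] ⇒ [ E , 3 , 2 ] ⇒ [ I , 3 , 2 ] ⇒ [ 1 , 3 , 2 ]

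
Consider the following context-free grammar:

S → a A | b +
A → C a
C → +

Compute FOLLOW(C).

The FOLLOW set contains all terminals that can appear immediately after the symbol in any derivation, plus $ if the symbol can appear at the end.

We compute FOLLOW(C) using the standard algorithm.
FOLLOW(S) starts with {$}.
FIRST(A) = {+}
FIRST(C) = {+}
FIRST(S) = {a, b}
FOLLOW(A) = {$}
FOLLOW(C) = {a}
FOLLOW(S) = {$}
Therefore, FOLLOW(C) = {a}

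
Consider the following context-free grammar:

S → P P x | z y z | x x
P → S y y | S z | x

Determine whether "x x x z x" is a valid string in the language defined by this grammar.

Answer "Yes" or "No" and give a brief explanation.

Yes - a valid derivation exists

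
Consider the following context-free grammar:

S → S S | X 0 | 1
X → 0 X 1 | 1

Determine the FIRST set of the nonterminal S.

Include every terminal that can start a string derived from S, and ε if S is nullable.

We compute FIRST(S) using the standard algorithm.
FIRST(S) = {0, 1}
FIRST(X) = {0, 1}
Therefore, FIRST(S) = {0, 1}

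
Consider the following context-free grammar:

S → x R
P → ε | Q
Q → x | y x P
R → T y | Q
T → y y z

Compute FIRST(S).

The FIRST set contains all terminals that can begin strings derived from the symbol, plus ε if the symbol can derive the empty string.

We compute FIRST(S) using the standard algorithm.
FIRST(P) = {x, y, ε}
FIRST(Q) = {x, y}
FIRST(R) = {x, y}
FIRST(S) = {x}
FIRST(T) = {y}
Therefore, FIRST(S) = {x}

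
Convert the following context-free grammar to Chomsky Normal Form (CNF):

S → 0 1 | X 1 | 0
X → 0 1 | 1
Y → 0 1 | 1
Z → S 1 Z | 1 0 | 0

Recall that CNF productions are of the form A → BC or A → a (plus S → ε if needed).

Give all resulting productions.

T0 → 0; T1 → 1; S → 0; X → 1; Y → 1; Z → 0; S → T0 T1; S → X T1; X → T0 T1; Y → T0 T1; Z → S X0; X0 → T1 Z; Z → T1 T0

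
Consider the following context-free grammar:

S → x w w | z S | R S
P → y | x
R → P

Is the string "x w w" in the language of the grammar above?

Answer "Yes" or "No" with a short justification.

Yes - a valid derivation exists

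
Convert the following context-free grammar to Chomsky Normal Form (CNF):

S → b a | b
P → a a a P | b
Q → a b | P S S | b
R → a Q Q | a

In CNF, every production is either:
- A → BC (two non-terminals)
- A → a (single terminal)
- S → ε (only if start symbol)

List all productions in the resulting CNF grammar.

TB → b; TA → a; S → b; P → b; Q → b; R → a; S → TB TA; P → TA X0; X0 → TA X1; X1 → TA P; Q → TA TB; Q → P X2; X2 → S S; R → TA X3; X3 → Q Q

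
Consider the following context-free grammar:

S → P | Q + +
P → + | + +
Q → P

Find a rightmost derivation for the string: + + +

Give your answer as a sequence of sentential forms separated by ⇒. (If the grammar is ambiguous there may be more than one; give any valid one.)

S ⇒ Q + + ⇒ P + + ⇒ + + +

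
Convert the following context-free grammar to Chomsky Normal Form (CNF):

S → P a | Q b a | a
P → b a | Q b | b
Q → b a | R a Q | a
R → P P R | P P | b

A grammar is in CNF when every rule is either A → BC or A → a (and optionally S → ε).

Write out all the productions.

TA → a; TB → b; S → a; P → b; Q → a; R → b; S → P TA; S → Q X0; X0 → TB TA; P → TB TA; P → Q TB; Q → TB TA; Q → R X1; X1 → TA Q; R → P X2; X2 → P R; R → P P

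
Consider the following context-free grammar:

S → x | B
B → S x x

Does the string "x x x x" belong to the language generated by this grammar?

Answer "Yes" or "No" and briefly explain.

No - no valid derivation exists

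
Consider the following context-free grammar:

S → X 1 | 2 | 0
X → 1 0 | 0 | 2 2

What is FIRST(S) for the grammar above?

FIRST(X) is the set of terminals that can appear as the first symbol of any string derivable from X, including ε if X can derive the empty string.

We compute FIRST(S) using the standard algorithm.
FIRST(S) = {0, 1, 2}
FIRST(X) = {0, 1, 2}
Therefore, FIRST(S) = {0, 1, 2}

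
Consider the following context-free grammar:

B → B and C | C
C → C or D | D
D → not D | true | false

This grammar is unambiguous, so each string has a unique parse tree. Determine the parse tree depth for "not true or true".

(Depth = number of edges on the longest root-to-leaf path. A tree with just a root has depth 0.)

5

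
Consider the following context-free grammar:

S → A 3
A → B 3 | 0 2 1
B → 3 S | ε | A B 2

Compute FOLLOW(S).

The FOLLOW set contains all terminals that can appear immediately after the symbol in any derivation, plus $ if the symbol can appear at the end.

We compute FOLLOW(S) using the standard algorithm.
FOLLOW(S) starts with {$}.
FIRST(A) = {0, 3}
FIRST(B) = {0, 3, ε}
FIRST(S) = {0, 3}
FOLLOW(A) = {0, 2, 3}
FOLLOW(B) = {2, 3}
FOLLOW(S) = {$, 2, 3}
Therefore, FOLLOW(S) = {$, 2, 3}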